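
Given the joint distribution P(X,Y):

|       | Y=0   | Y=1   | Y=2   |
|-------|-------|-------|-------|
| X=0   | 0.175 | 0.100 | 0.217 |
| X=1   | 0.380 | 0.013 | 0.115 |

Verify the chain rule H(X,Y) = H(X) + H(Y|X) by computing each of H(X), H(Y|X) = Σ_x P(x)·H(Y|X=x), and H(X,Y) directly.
H(X) = 0.9998 bits, H(Y|X) = 1.2215 bits, H(X,Y) = 2.2213 bits

Marginal of X (row sums):
  P(X=0) = 0.175 + 0.100 + 0.217 = 0.492
  P(X=1) = 0.380 + 0.013 + 0.115 = 0.508
H(X) = -[0.492·log₂(0.492) + 0.508·log₂(0.508)]
  = 0.5034 + 0.4964 = 0.9998 bits

H(Y|X) = Σ_x P(x)·H(Y|X=x):
  X=0: P(X=0) = 0.492, P(Y|X=0) = (175/492, 25/123, 217/492) → H(Y|X=0) = 1.5185
  X=1: P(X=1) = 0.508, P(Y|X=1) = (95/127, 13/508, 115/508) → H(Y|X=1) = 0.9338
H(Y|X) = 0.492·1.5185 + 0.508·0.9338 = 1.2215 bits

H(X,Y) = -Σ_{x,y} P(x,y) log₂ P(x,y). Per-cell terms -P(x,y)·log₂P(x,y):
  X=0: 0.4401, 0.3322, 0.4783
  X=1: 0.5305, 0.0814, 0.3588
Sum of the 6 terms: H(X,Y) = 2.2213 bits

Chain rule check:
  H(X) + H(Y|X) = 0.9998 + 1.2215 = 2.2213 bits
  H(X,Y) = 2.2213 bits
✓ Chain rule verified.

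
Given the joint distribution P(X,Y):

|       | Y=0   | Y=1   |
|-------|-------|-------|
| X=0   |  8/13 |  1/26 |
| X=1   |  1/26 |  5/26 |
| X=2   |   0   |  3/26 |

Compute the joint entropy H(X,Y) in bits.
1.6095 bits

H(X,Y) = -Σ_{x,y} P(x,y) log₂ P(x,y). Per-cell terms -P(x,y)·log₂P(x,y):
  X=0: 0.4310, 0.1808
  X=1: 0.1808, 0.4574
  X=2: 0.0000, 0.3595
  (cells with P = 0 contribute 0)
Sum of the 6 terms: H(X,Y) = 1.6095 bits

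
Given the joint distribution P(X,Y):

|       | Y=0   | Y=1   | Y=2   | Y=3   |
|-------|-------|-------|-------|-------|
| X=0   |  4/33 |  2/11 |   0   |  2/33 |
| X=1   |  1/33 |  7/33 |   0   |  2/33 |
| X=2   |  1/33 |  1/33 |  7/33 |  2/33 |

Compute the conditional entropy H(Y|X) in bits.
1.3782 bits

H(Y|X) = H(X,Y) - H(X)

H(X,Y) = -Σ_{x,y} P(x,y) log₂ P(x,y). Per-cell terms -P(x,y)·log₂P(x,y):
  X=0: 0.3690, 0.4472, 0.0000, 0.2451
  X=1: 0.1529, 0.4745, 0.0000, 0.2451
  X=2: 0.1529, 0.1529, 0.4745, 0.2451
  (cells with P = 0 contribute 0)
Sum of the 12 terms: H(X,Y) = 2.9592 bits

Marginal of X (row sums):
  P(X=0) = 4/33 + 2/11 + 0 + 2/33 = 4/11
  P(X=1) = 1/33 + 7/33 + 0 + 2/33 = 10/33
  P(X=2) = 1/33 + 1/33 + 7/33 + 2/33 = 1/3
H(X) = -[(4/11)·log₂(4/11) + (10/33)·log₂(10/33) + (1/3)·log₂(1/3)]
  = 0.5307 + 0.5220 + 0.5283 = 1.5810 bits

H(Y|X) = H(X,Y) - H(X) = 2.9592 - 1.5810 = 1.3782 bits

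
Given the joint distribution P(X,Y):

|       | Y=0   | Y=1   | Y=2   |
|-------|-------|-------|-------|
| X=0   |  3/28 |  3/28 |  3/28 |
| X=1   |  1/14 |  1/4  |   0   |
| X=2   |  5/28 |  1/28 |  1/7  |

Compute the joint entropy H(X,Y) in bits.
2.8243 bits

H(X,Y) = -Σ_{x,y} P(x,y) log₂ P(x,y). Per-cell terms -P(x,y)·log₂P(x,y):
  X=0: 0.34526, 0.34526, 0.34526
  X=1: 0.27195, 0.50000, 0.00000
  X=2: 0.44383, 0.17169, 0.40105
  (cells with P = 0 contribute 0)
Sum of the 9 terms: H(X,Y) = 2.8243 bits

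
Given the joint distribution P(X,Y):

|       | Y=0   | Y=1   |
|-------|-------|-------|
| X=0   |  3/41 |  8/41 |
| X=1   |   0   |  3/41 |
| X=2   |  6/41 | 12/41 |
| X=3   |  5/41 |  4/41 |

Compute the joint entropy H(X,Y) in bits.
2.6344 bits

H(X,Y) = -Σ_{x,y} P(x,y) log₂ P(x,y). Per-cell terms -P(x,y)·log₂P(x,y):
  X=0: 0.27604, 0.46001
  X=1: 0.00000, 0.27604
  X=2: 0.40574, 0.51881
  X=3: 0.37020, 0.32757
  (cells with P = 0 contribute 0)
Sum of the 8 terms: H(X,Y) = 2.6344 bits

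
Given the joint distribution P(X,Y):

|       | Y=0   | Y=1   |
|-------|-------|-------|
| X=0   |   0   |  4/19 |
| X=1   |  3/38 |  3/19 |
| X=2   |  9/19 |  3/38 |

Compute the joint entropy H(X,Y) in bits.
1.9827 bits

H(X,Y) = -Σ_{x,y} P(x,y) log₂ P(x,y). Per-cell terms -P(x,y)·log₂P(x,y):
  X=0: 0.0000, 0.4732
  X=1: 0.2892, 0.4205
  X=2: 0.5106, 0.2892
  (cells with P = 0 contribute 0)
Sum of the 6 terms: H(X,Y) = 1.9827 bits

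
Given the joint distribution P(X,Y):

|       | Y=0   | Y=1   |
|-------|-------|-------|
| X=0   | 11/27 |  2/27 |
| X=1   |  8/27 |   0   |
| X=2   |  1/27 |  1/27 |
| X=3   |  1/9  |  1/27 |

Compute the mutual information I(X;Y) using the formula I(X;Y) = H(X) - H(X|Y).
0.1127 bits

I(X;Y) = H(X) - H(X|Y)

Marginal of X (row sums):
  P(X=0) = 11/27 + 2/27 = 13/27
  P(X=1) = 8/27 + 0 = 8/27
  P(X=2) = 1/27 + 1/27 = 2/27
  P(X=3) = 1/9 + 1/27 = 4/27
H(X) = -[(13/27)·log₂(13/27) + (8/27)·log₂(8/27) + (2/27)·log₂(2/27) + (4/27)·log₂(4/27)]
  = 0.5077 + 0.5200 + 0.2781 + 0.4081 = 1.7139 bits

Marginal of Y (column sums):
  P(Y=0) = 11/27 + 8/27 + 1/27 + 1/9 = 23/27
  P(Y=1) = 2/27 + 0 + 1/27 + 1/27 = 4/27
H(X|Y) = Σ_y P(y)·H(X|Y=y):
  Y=0: P(Y=0) = 23/27, P(X|Y=0) = (11/23, 8/23, 1/23, 3/23) → H(X|Y=0) = 1.6188
  Y=1: P(Y=1) = 4/27, P(X|Y=1) = (1/2, 0, 1/4, 1/4) → H(X|Y=1) = 1.5000
H(X|Y) = (23/27)·1.6188 + (4/27)·1.5000 = 1.6012 bits

I(X;Y) = H(X) - H(X|Y) = 1.7139 - 1.6012 = 0.1127 bits

Cross-check via I(X;Y) = H(X) + H(Y) - H(X,Y): computing H(Y) from the column sums and H(X,Y) from the 8 cells in the same way gives H(Y) = 0.6052 bits and H(X,Y) = 2.2064 bits, so
I(X;Y) = 1.7139 + 0.6052 - 2.2064 = 0.1127 bits ✓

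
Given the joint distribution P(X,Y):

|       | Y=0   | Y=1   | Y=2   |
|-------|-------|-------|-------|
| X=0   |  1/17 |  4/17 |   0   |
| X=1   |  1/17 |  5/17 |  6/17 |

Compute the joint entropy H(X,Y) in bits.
2.0216 bits

H(X,Y) = -Σ_{x,y} P(x,y) log₂ P(x,y). Per-cell terms -P(x,y)·log₂P(x,y):
  X=0: 0.2404, 0.4912, 0.0000
  X=1: 0.2404, 0.5193, 0.5303
  (cells with P = 0 contribute 0)
Sum of the 6 terms: H(X,Y) = 2.0216 bits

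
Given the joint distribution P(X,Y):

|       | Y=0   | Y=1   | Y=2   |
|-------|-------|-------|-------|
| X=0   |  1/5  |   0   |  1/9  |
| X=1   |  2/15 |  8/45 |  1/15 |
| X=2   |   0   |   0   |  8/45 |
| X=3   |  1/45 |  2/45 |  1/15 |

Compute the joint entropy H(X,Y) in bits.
2.9328 bits

H(X,Y) = -Σ_{x,y} P(x,y) log₂ P(x,y). Per-cell terms -P(x,y)·log₂P(x,y):
  X=0: 0.4644, 0.0000, 0.3522
  X=1: 0.3876, 0.4430, 0.2605
  X=2: 0.0000, 0.0000, 0.4430
  X=3: 0.1220, 0.1996, 0.2605
  (cells with P = 0 contribute 0)
Sum of the 12 terms: H(X,Y) = 2.9328 bits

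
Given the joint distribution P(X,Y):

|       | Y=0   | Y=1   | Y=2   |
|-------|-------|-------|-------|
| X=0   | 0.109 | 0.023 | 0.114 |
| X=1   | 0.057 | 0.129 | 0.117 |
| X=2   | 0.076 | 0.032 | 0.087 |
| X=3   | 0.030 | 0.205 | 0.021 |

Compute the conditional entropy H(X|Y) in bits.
1.7253 bits

H(X|Y) = H(X,Y) - H(Y)

H(X,Y) = -Σ_{x,y} P(x,y) log₂ P(x,y). Per-cell terms -P(x,y)·log₂P(x,y):
  X=0: 0.3485384, 0.1251711, 0.3571499
  X=1: 0.2355750, 0.3811379, 0.3621641
  X=2: 0.2825571, 0.1589051, 0.3064871
  X=3: 0.1517668, 0.4686924, 0.1170428
Sum of the 12 terms: H(X,Y) = 3.295188 bits

Marginal of Y (column sums):
  P(Y=0) = 0.109 + 0.057 + 0.076 + 0.030 = 0.272
  P(Y=1) = 0.023 + 0.129 + 0.032 + 0.205 = 0.389
  P(Y=2) = 0.114 + 0.117 + 0.087 + 0.021 = 0.339
H(Y) = -[0.272·log₂(0.272) + 0.389·log₂(0.389) + 0.339·log₂(0.339)]
  = 0.5109034 + 0.5298794 + 0.5290579 = 1.569841 bits

H(X|Y) = H(X,Y) - H(Y) = 3.295188 - 1.569841 = 1.7253 bits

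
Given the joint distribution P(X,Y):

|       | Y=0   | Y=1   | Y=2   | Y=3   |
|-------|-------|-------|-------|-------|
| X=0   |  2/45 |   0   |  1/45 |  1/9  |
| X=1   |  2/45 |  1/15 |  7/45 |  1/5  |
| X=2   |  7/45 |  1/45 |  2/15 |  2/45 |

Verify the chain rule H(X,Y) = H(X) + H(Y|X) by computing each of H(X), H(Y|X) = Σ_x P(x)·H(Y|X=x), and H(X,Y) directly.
H(X) = 1.4865 bits, H(Y|X) = 1.6563 bits, H(X,Y) = 3.1428 bits

Marginal of X (row sums):
  P(X=0) = 2/45 + 0 + 1/45 + 1/9 = 8/45
  P(X=1) = 2/45 + 1/15 + 7/45 + 1/5 = 7/15
  P(X=2) = 7/45 + 1/45 + 2/15 + 2/45 = 16/45
H(X) = -[(8/45)·log₂(8/45) + (7/15)·log₂(7/15) + (16/45)·log₂(16/45)]
  = 0.4429961 + 0.5131166 + 0.5304367 = 1.4865 bits

H(Y|X) = Σ_x P(x)·H(Y|X=x):
  X=0: P(X=0) = 8/45, P(Y|X=0) = (1/4, 0, 1/8, 5/8) → H(Y|X=0) = 1.2987949
  X=1: P(X=1) = 7/15, P(Y|X=1) = (2/21, 1/7, 1/3, 3/7) → H(Y|X=1) = 1.7763319
  X=2: P(X=2) = 16/45, P(Y|X=2) = (7/16, 1/16, 3/8, 1/8) → H(Y|X=2) = 1.6774213
H(Y|X) = (8/45)·1.2987949 + (7/15)·1.7763319 + (16/45)·1.6774213 = 1.6563 bits

H(X,Y) = -Σ_{x,y} P(x,y) log₂ P(x,y). Per-cell terms -P(x,y)·log₂P(x,y):
  X=0: 0.1996379, 0.0000000, 0.1220412, 0.3522139
  X=1: 0.1996379, 0.2604594, 0.4175886, 0.4643856
  X=2: 0.4175886, 0.1220412, 0.3875854, 0.1996379
  (cells with P = 0 contribute 0)
Sum of the 12 terms: H(X,Y) = 3.1428 bits

Chain rule check:
  H(X) + H(Y|X) = 1.4865 + 1.6563 = 3.1428 bits
  H(X,Y) = 3.1428 bits
✓ Chain rule verified.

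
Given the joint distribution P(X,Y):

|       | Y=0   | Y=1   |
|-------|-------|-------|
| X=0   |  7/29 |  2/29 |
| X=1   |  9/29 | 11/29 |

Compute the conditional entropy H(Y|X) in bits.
0.9218 bits

H(Y|X) = H(X,Y) - H(X)

H(X,Y) = -Σ_{x,y} P(x,y) log₂ P(x,y). Per-cell terms -P(x,y)·log₂P(x,y):
  X=0: 0.49498, 0.26607
  X=1: 0.52388, 0.53048
Sum of the 4 terms: H(X,Y) = 1.8154 bits

Marginal of X (row sums):
  P(X=0) = 7/29 + 2/29 = 9/29
  P(X=1) = 9/29 + 11/29 = 20/29
H(X) = -[(9/29)·log₂(9/29) + (20/29)·log₂(20/29)]
  = 0.52388 + 0.36969 = 0.8936 bits

H(Y|X) = H(X,Y) - H(X) = 1.8154 - 0.8936 = 0.9218 bits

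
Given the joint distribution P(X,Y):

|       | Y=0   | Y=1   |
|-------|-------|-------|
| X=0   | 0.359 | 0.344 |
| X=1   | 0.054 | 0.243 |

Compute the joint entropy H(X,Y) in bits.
1.7835 bits

H(X,Y) = -Σ_{x,y} P(x,y) log₂ P(x,y). Per-cell terms -P(x,y)·log₂P(x,y):
  X=0: 0.53058, 0.52959
  X=1: 0.22739, 0.49596
Sum of the 4 terms: H(X,Y) = 1.7835 bits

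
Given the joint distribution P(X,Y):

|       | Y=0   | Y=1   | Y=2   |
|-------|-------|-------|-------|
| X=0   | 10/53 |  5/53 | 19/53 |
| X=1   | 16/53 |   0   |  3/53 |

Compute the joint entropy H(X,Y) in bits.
2.0620 bits

H(X,Y) = -Σ_{x,y} P(x,y) log₂ P(x,y). Per-cell terms -P(x,y)·log₂P(x,y):
  X=0: 0.4540, 0.3213, 0.5306
  X=1: 0.5216, 0.0000, 0.2345
  (cells with P = 0 contribute 0)
Sum of the 6 terms: H(X,Y) = 2.0620 bits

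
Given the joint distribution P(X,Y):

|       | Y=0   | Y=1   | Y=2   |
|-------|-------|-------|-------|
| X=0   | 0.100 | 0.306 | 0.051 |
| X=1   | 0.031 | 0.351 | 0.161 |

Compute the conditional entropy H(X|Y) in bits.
0.9269 bits

H(X|Y) = H(X,Y) - H(Y)

H(X,Y) = -Σ_{x,y} P(x,y) log₂ P(x,y). Per-cell terms -P(x,y)·log₂P(x,y):
  X=0: 0.332193, 0.522769, 0.218961
  X=1: 0.155359, 0.530170, 0.424214
Sum of the 6 terms: H(X,Y) = 2.18367 bits

Marginal of Y (column sums):
  P(Y=0) = 0.100 + 0.031 = 0.131
  P(Y=1) = 0.306 + 0.351 = 0.657
  P(Y=2) = 0.051 + 0.161 = 0.212
H(Y) = -[0.131·log₂(0.131) + 0.657·log₂(0.657) + 0.212·log₂(0.212)]
  = 0.384139 + 0.398165 + 0.474427 = 1.25673 bits

H(X|Y) = H(X,Y) - H(Y) = 2.18367 - 1.25673 = 0.9269 bits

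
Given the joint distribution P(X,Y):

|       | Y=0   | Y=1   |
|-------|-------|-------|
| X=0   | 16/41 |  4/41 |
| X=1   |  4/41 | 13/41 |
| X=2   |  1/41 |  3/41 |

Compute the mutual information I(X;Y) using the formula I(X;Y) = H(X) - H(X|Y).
0.2419 bits

I(X;Y) = H(X) - H(X|Y)

Marginal of X (row sums):
  P(X=0) = 16/41 + 4/41 = 20/41
  P(X=1) = 4/41 + 13/41 = 17/41
  P(X=2) = 1/41 + 3/41 = 4/41
H(X) = -[(20/41)·log₂(20/41) + (17/41)·log₂(17/41) + (4/41)·log₂(4/41)]
  = 0.50518 + 0.52662 + 0.32757 = 1.35937 bits

Marginal of Y (column sums):
  P(Y=0) = 16/41 + 4/41 + 1/41 = 21/41
  P(Y=1) = 4/41 + 13/41 + 3/41 = 20/41
H(X|Y) = Σ_y P(y)·H(X|Y=y):
  Y=0: P(Y=0) = 21/41, P(X|Y=0) = (16/21, 4/21, 1/21) → H(X|Y=0) = 0.96375
  Y=1: P(Y=1) = 20/41, P(X|Y=1) = (1/5, 13/20, 3/20) → H(X|Y=1) = 1.27890
H(X|Y) = (21/41)·0.96375 + (20/41)·1.27890 = 1.11748 bits

I(X;Y) = H(X) - H(X|Y) = 1.35937 - 1.11748 = 0.2419 bits

Cross-check via I(X;Y) = H(X) + H(Y) - H(X,Y): computing H(Y) from the column sums and H(X,Y) from the 6 cells in the same way gives H(Y) = 0.99957 bits and H(X,Y) = 2.11705 bits, so
I(X;Y) = 1.35937 + 0.99957 - 2.11705 = 0.2419 bits ✓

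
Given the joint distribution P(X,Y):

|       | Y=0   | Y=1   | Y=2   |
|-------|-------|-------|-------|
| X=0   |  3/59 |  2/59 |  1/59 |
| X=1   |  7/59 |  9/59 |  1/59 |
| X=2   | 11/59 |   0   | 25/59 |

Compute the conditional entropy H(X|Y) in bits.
0.8405 bits

H(X|Y) = H(X,Y) - H(Y)

H(X,Y) = -Σ_{x,y} P(x,y) log₂ P(x,y). Per-cell terms -P(x,y)·log₂P(x,y):
  X=0: 0.21853, 0.16551, 0.09971
  X=1: 0.36486, 0.41380, 0.09971
  X=2: 0.45179, 0.00000, 0.52491
  (cells with P = 0 contribute 0)
Sum of the 9 terms: H(X,Y) = 2.3388 bits

Marginal of Y (column sums):
  P(Y=0) = 3/59 + 7/59 + 11/59 = 21/59
  P(Y=1) = 2/59 + 9/59 + 0 = 11/59
  P(Y=2) = 1/59 + 1/59 + 25/59 = 27/59
H(Y) = -[(21/59)·log₂(21/59) + (11/59)·log₂(11/59) + (27/59)·log₂(27/59)]
  = 0.53045 + 0.45179 + 0.51609 = 1.4983 bits

H(X|Y) = H(X,Y) - H(Y) = 2.3388 - 1.4983 = 0.8405 bits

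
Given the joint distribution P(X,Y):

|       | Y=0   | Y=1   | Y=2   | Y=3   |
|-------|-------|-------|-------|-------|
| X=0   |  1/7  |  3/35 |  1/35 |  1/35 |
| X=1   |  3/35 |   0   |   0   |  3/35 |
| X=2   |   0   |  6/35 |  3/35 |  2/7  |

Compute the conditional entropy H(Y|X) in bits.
1.4309 bits

H(Y|X) = H(X,Y) - H(X)

H(X,Y) = -Σ_{x,y} P(x,y) log₂ P(x,y). Per-cell terms -P(x,y)·log₂P(x,y):
  X=0: 0.40105, 0.30380, 0.14655, 0.14655
  X=1: 0.30380, 0.00000, 0.00000, 0.30380
  X=2: 0.00000, 0.43617, 0.30380, 0.51639
  (cells with P = 0 contribute 0)
Sum of the 12 terms: H(X,Y) = 2.8619 bits

Marginal of X (row sums):
  P(X=0) = 1/7 + 3/35 + 1/35 + 1/35 = 2/7
  P(X=1) = 3/35 + 0 + 0 + 3/35 = 6/35
  P(X=2) = 0 + 6/35 + 3/35 + 2/7 = 19/35
H(X) = -[(2/7)·log₂(2/7) + (6/35)·log₂(6/35) + (19/35)·log₂(19/35)]
  = 0.51639 + 0.43617 + 0.47845 = 1.4310 bits

H(Y|X) = H(X,Y) - H(X) = 2.8619 - 1.4310 = 1.4309 bits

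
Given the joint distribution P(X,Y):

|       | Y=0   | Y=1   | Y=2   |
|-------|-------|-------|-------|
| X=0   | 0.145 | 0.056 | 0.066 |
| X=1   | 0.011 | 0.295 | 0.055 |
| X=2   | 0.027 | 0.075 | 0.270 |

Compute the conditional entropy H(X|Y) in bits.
1.1454 bits

H(X|Y) = H(X,Y) - H(Y)

H(X,Y) = -Σ_{x,y} P(x,y) log₂ P(x,y). Per-cell terms -P(x,y)·log₂P(x,y):
  X=0: 0.40395, 0.23287, 0.25881
  X=1: 0.07157, 0.51956, 0.23014
  X=2: 0.14069, 0.28027, 0.51002
Sum of the 9 terms: H(X,Y) = 2.6479 bits

Marginal of Y (column sums):
  P(Y=0) = 0.145 + 0.011 + 0.027 = 0.183
  P(Y=1) = 0.056 + 0.295 + 0.075 = 0.426
  P(Y=2) = 0.066 + 0.055 + 0.270 = 0.391
H(Y) = -[0.183·log₂(0.183) + 0.426·log₂(0.426) + 0.391·log₂(0.391)]
  = 0.44837 + 0.52444 + 0.52971 = 1.5025 bits

H(X|Y) = H(X,Y) - H(Y) = 2.6479 - 1.5025 = 1.1454 bits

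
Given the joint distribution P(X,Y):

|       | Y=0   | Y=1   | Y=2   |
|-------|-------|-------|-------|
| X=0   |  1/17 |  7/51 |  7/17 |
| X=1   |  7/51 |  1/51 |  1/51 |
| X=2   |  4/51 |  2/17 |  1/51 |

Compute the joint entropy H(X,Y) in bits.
2.5390 bits

H(X,Y) = -Σ_{x,y} P(x,y) log₂ P(x,y). Per-cell terms -P(x,y)·log₂P(x,y):
  X=0: 0.240439, 0.393245, 0.527103
  X=1: 0.393245, 0.111224, 0.111224
  X=2: 0.288033, 0.363231, 0.111224
Sum of the 9 terms: H(X,Y) = 2.5390 bits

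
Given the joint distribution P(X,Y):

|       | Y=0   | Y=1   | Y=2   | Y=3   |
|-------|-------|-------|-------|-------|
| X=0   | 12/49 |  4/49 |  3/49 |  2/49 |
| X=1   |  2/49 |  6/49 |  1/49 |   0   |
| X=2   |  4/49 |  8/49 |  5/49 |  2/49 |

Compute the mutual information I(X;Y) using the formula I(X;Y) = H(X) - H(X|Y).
0.1610 bits

I(X;Y) = H(X) - H(X|Y)

Marginal of X (row sums):
  P(X=0) = 12/49 + 4/49 + 3/49 + 2/49 = 3/7
  P(X=1) = 2/49 + 6/49 + 1/49 + 0 = 9/49
  P(X=2) = 4/49 + 8/49 + 5/49 + 2/49 = 19/49
H(X) = -[(3/7)·log₂(3/7) + (9/49)·log₂(9/49) + (19/49)·log₂(19/49)]
  = 0.5239 + 0.4490 + 0.5300 = 1.5029 bits

Marginal of Y (column sums):
  P(Y=0) = 12/49 + 2/49 + 4/49 = 18/49
  P(Y=1) = 4/49 + 6/49 + 8/49 = 18/49
  P(Y=2) = 3/49 + 1/49 + 5/49 = 9/49
  P(Y=3) = 2/49 + 0 + 2/49 = 4/49
H(X|Y) = Σ_y P(y)·H(X|Y=y):
  Y=0: P(Y=0) = 18/49, P(X|Y=0) = (2/3, 1/9, 2/9) → H(X|Y=0) = 1.2244
  Y=1: P(Y=1) = 18/49, P(X|Y=1) = (2/9, 1/3, 4/9) → H(X|Y=1) = 1.5305
  Y=2: P(Y=2) = 9/49, P(X|Y=2) = (1/3, 1/9, 5/9) → H(X|Y=2) = 1.3516
  Y=3: P(Y=3) = 4/49, P(X|Y=3) = (1/2, 0, 1/2) → H(X|Y=3) = 1.0000
H(X|Y) = (18/49)·1.2244 + (18/49)·1.5305 + (9/49)·1.3516 + (4/49)·1.0000 = 1.3419 bits

I(X;Y) = H(X) - H(X|Y) = 1.5029 - 1.3419 = 0.1610 bits

Cross-check via I(X;Y) = H(X) + H(Y) - H(X,Y): computing H(Y) from the column sums and H(X,Y) from the 12 cells in the same way gives H(Y) = 1.8056 bits and H(X,Y) = 3.1475 bits, so
I(X;Y) = 1.5029 + 1.8056 - 3.1475 = 0.1610 bits ✓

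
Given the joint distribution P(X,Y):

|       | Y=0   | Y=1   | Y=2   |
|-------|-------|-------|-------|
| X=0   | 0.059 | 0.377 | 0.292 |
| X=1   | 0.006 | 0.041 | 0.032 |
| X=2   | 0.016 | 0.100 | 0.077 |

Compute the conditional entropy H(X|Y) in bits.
1.0807 bits

H(X|Y) = H(X,Y) - H(Y)

H(X,Y) = -Σ_{x,y} P(x,y) log₂ P(x,y). Per-cell terms -P(x,y)·log₂P(x,y):
  X=0: 0.24091, 0.53058, 0.51858
  X=1: 0.04428, 0.18894, 0.15891
  X=2: 0.09545, 0.33219, 0.28482
Sum of the 9 terms: H(X,Y) = 2.39466 bits

Marginal of Y (column sums):
  P(Y=0) = 0.059 + 0.006 + 0.016 = 0.081
  P(Y=1) = 0.377 + 0.041 + 0.100 = 0.518
  P(Y=2) = 0.292 + 0.032 + 0.077 = 0.401
H(Y) = -[0.081·log₂(0.081) + 0.518·log₂(0.518) + 0.401·log₂(0.401)]
  = 0.29370 + 0.49157 + 0.52865 = 1.31392 bits

H(X|Y) = H(X,Y) - H(Y) = 2.39466 - 1.31392 = 1.0807 bits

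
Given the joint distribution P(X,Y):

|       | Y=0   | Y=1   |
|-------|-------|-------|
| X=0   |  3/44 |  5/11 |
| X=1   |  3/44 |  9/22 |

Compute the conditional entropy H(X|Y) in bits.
0.9983 bits

H(X|Y) = H(X,Y) - H(Y)

H(X,Y) = -Σ_{x,y} P(x,y) log₂ P(x,y). Per-cell terms -P(x,y)·log₂P(x,y):
  X=0: 0.26417, 0.51705
  X=1: 0.26417, 0.52753
Sum of the 4 terms: H(X,Y) = 1.5729 bits

Marginal of Y (column sums):
  P(Y=0) = 3/44 + 3/44 = 3/22
  P(Y=1) = 5/11 + 9/22 = 19/22
H(Y) = -[(3/22)·log₂(3/22) + (19/22)·log₂(19/22)]
  = 0.39197 + 0.18266 = 0.5746 bits

H(X|Y) = H(X,Y) - H(Y) = 1.5729 - 0.5746 = 0.9983 bits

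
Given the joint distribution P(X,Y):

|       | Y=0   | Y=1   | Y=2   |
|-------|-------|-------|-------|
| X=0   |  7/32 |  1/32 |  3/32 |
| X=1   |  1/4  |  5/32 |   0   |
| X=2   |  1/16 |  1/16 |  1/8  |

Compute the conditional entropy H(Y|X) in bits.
1.1920 bits

H(Y|X) = H(X,Y) - H(X)

H(X,Y) = -Σ_{x,y} P(x,y) log₂ P(x,y). Per-cell terms -P(x,y)·log₂P(x,y):
  X=0: 0.47964, 0.15625, 0.32016
  X=1: 0.50000, 0.41845, 0.00000
  X=2: 0.25000, 0.25000, 0.37500
  (cells with P = 0 contribute 0)
Sum of the 9 terms: H(X,Y) = 2.7495 bits

Marginal of X (row sums):
  P(X=0) = 7/32 + 1/32 + 3/32 = 11/32
  P(X=1) = 1/4 + 5/32 + 0 = 13/32
  P(X=2) = 1/16 + 1/16 + 1/8 = 1/4
H(X) = -[(11/32)·log₂(11/32) + (13/32)·log₂(13/32) + (1/4)·log₂(1/4)]
  = 0.52957 + 0.52795 + 0.50000 = 1.5575 bits

H(Y|X) = H(X,Y) - H(X) = 2.7495 - 1.5575 = 1.1920 bits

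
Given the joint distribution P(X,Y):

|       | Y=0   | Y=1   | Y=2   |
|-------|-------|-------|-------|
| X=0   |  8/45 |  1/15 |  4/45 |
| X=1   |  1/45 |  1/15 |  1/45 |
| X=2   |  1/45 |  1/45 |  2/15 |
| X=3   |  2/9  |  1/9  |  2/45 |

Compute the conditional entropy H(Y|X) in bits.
1.3300 bits

H(Y|X) = H(X,Y) - H(X)

H(X,Y) = -Σ_{x,y} P(x,y) log₂ P(x,y). Per-cell terms -P(x,y)·log₂P(x,y):
  X=0: 0.44300, 0.26046, 0.31039
  X=1: 0.12204, 0.26046, 0.12204
  X=2: 0.12204, 0.12204, 0.38759
  X=3: 0.48221, 0.35221, 0.19964
Sum of the 12 terms: H(X,Y) = 3.1841 bits

Marginal of X (row sums):
  P(X=0) = 8/45 + 1/15 + 4/45 = 1/3
  P(X=1) = 1/45 + 1/15 + 1/45 = 1/9
  P(X=2) = 1/45 + 1/45 + 2/15 = 8/45
  P(X=3) = 2/9 + 1/9 + 2/45 = 17/45
H(X) = -[(1/3)·log₂(1/3) + (1/9)·log₂(1/9) + (8/45)·log₂(8/45) + (17/45)·log₂(17/45)]
  = 0.52832 + 0.35221 + 0.44300 + 0.53055 = 1.8541 bits

H(Y|X) = H(X,Y) - H(X) = 3.1841 - 1.8541 = 1.3300 bits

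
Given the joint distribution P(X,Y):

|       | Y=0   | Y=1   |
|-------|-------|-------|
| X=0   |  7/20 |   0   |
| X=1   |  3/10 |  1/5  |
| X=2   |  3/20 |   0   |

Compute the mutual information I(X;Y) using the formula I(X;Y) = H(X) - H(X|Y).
0.2365 bits

I(X;Y) = H(X) - H(X|Y)

Marginal of X (row sums):
  P(X=0) = 7/20 + 0 = 7/20
  P(X=1) = 3/10 + 1/5 = 1/2
  P(X=2) = 3/20 + 0 = 3/20
H(X) = -[(7/20)·log₂(7/20) + (1/2)·log₂(1/2) + (3/20)·log₂(3/20)]
  = 0.530101 + 0.500000 + 0.410545 = 1.44065 bits

Marginal of Y (column sums):
  P(Y=0) = 7/20 + 3/10 + 3/20 = 4/5
  P(Y=1) = 0 + 1/5 + 0 = 1/5
H(X|Y) = Σ_y P(y)·H(X|Y=y):
  Y=0: P(Y=0) = 4/5, P(X|Y=0) = (7/16, 3/8, 3/16) → H(X|Y=0) = 1.505241
  Y=1: P(Y=1) = 1/5, P(X|Y=1) = (0, 1, 0) → H(X|Y=1) = 0.000000
H(X|Y) = (4/5)·1.505241 + (1/5)·0.000000 = 1.20419 bits

I(X;Y) = H(X) - H(X|Y) = 1.44065 - 1.20419 = 0.2365 bits

Cross-check via I(X;Y) = H(X) + H(Y) - H(X,Y): computing H(Y) from the column sums and H(X,Y) from the 6 cells in the same way gives H(Y) = 0.72193 bits and H(X,Y) = 1.92612 bits, so
I(X;Y) = 1.44065 + 0.72193 - 1.92612 = 0.2365 bits ✓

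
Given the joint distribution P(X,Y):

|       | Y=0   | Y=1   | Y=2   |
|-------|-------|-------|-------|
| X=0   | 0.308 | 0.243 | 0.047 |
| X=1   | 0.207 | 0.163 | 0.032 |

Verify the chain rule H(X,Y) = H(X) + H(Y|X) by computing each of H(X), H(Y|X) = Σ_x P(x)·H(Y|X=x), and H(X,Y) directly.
H(X) = 0.9721 bits, H(Y|X) = 1.3103 bits, H(X,Y) = 2.2824 bits

Marginal of X (row sums):
  P(X=0) = 0.308 + 0.243 + 0.047 = 0.598
  P(X=1) = 0.207 + 0.163 + 0.032 = 0.402
H(X) = -[0.598·log₂(0.598) + 0.402·log₂(0.402)]
  = 0.44359 + 0.52852 = 0.9721 bits

H(Y|X) = Σ_x P(x)·H(Y|X=x):
  X=0: P(X=0) = 0.598, P(Y|X=0) = (154/299, 243/598, 47/598) → H(Y|X=0) = 1.30934
  X=1: P(X=1) = 0.402, P(Y|X=1) = (69/134, 163/402, 16/201) → H(Y|X=1) = 1.31176
H(Y|X) = 0.598·1.30934 + 0.402·1.31176 = 1.3103 bits

H(X,Y) = -Σ_{x,y} P(x,y) log₂ P(x,y). Per-cell terms -P(x,y)·log₂P(x,y):
  X=0: 0.52329, 0.49596, 0.20733
  X=1: 0.47037, 0.42658, 0.15891
Sum of the 6 terms: H(X,Y) = 2.2824 bits

Chain rule check:
  H(X) + H(Y|X) = 0.9721 + 1.3103 = 2.2824 bits
  H(X,Y) = 2.2824 bits
✓ Chain rule verified.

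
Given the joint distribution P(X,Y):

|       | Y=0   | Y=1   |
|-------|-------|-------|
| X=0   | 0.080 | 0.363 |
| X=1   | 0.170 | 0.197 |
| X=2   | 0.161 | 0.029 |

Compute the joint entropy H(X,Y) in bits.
2.2908 bits

H(X,Y) = -Σ_{x,y} P(x,y) log₂ P(x,y). Per-cell terms -P(x,y)·log₂P(x,y):
  X=0: 0.2915, 0.5307
  X=1: 0.4346, 0.4617
  X=2: 0.4242, 0.1481
Sum of the 6 terms: H(X,Y) = 2.2908 bits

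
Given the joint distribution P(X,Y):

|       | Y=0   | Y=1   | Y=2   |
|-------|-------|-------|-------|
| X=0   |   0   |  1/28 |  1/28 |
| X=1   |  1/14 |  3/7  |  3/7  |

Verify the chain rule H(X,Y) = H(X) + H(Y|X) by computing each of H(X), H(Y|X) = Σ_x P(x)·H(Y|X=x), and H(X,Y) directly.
H(X) = 0.3712 bits, H(Y|X) = 1.2919 bits, H(X,Y) = 1.6631 bits

Marginal of X (row sums):
  P(X=0) = 0 + 1/28 + 1/28 = 1/14
  P(X=1) = 1/14 + 3/7 + 3/7 = 13/14
H(X) = -[(1/14)·log₂(1/14) + (13/14)·log₂(13/14)]
  = 0.27195 + 0.09928 = 0.3712 bits

H(Y|X) = Σ_x P(x)·H(Y|X=x):
  X=0: P(X=0) = 1/14, P(Y|X=0) = (0, 1/2, 1/2) → H(Y|X=0) = 1.00000
  X=1: P(X=1) = 13/14, P(Y|X=1) = (1/13, 6/13, 6/13) → H(Y|X=1) = 1.31432
H(Y|X) = (1/14)·1.00000 + (13/14)·1.31432 = 1.2919 bits

H(X,Y) = -Σ_{x,y} P(x,y) log₂ P(x,y). Per-cell terms -P(x,y)·log₂P(x,y):
  X=0: 0.00000, 0.17169, 0.17169
  X=1: 0.27195, 0.52388, 0.52388
  (cells with P = 0 contribute 0)
Sum of the 6 terms: H(X,Y) = 1.6631 bits

Chain rule check:
  H(X) + H(Y|X) = 0.3712 + 1.2919 = 1.6631 bits
  H(X,Y) = 1.6631 bits
✓ Chain rule verified.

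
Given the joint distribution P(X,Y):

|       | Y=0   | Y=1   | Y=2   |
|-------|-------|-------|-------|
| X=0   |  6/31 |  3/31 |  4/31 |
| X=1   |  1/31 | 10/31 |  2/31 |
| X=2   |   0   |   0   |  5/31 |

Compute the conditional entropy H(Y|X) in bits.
1.0557 bits

H(Y|X) = H(X,Y) - H(X)

H(X,Y) = -Σ_{x,y} P(x,y) log₂ P(x,y). Per-cell terms -P(x,y)·log₂P(x,y):
  X=0: 0.45856, 0.32605, 0.38119
  X=1: 0.15981, 0.52654, 0.25511
  X=2: 0.00000, 0.00000, 0.42456
  (cells with P = 0 contribute 0)
Sum of the 9 terms: H(X,Y) = 2.5318 bits

Marginal of X (row sums):
  P(X=0) = 6/31 + 3/31 + 4/31 = 13/31
  P(X=1) = 1/31 + 10/31 + 2/31 = 13/31
  P(X=2) = 0 + 0 + 5/31 = 5/31
H(X) = -[(13/31)·log₂(13/31) + (13/31)·log₂(13/31) + (5/31)·log₂(5/31)]
  = 0.52577 + 0.52577 + 0.42456 = 1.4761 bits

H(Y|X) = H(X,Y) - H(X) = 2.5318 - 1.4761 = 1.0557 bits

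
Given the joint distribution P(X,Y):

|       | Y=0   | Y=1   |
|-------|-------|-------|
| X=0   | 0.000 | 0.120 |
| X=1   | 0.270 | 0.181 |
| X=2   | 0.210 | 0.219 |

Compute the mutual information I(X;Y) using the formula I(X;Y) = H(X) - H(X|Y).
0.1317 bits

I(X;Y) = H(X) - H(X|Y)

Marginal of X (row sums):
  P(X=0) = 0.000 + 0.120 = 0.120
  P(X=1) = 0.270 + 0.181 = 0.451
  P(X=2) = 0.210 + 0.219 = 0.429
H(X) = -[0.120·log₂(0.120) + 0.451·log₂(0.451) + 0.429·log₂(0.429)]
  = 0.367067 + 0.518109 + 0.523788 = 1.40896 bits

Marginal of Y (column sums):
  P(Y=0) = 0.000 + 0.270 + 0.210 = 0.480
  P(Y=1) = 0.120 + 0.181 + 0.219 = 0.520
H(X|Y) = Σ_y P(y)·H(X|Y=y):
  Y=0: P(Y=0) = 0.480, P(X|Y=0) = (0, 9/16, 7/16) → H(X|Y=0) = 0.988699
  Y=1: P(Y=1) = 0.520, P(X|Y=1) = (3/13, 181/520, 219/520) → H(X|Y=1) = 1.543565
H(X|Y) = 0.480·0.988699 + 0.520·1.543565 = 1.27723 bits

I(X;Y) = H(X) - H(X|Y) = 1.40896 - 1.27723 = 0.1317 bits

Cross-check via I(X;Y) = H(X) + H(Y) - H(X,Y): computing H(Y) from the column sums and H(X,Y) from the 6 cells in the same way gives H(Y) = 0.99885 bits and H(X,Y) = 2.27608 bits, so
I(X;Y) = 1.40896 + 0.99885 - 2.27608 = 0.1317 bits ✓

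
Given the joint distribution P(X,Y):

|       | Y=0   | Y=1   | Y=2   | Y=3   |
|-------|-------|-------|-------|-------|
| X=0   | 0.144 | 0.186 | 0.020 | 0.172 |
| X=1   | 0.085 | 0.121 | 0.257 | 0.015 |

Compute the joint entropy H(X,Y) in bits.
2.6692 bits

H(X,Y) = -Σ_{x,y} P(x,y) log₂ P(x,y). Per-cell terms -P(x,y)·log₂P(x,y):
  X=0: 0.40260, 0.45135, 0.11288, 0.43680
  X=1: 0.30229, 0.36868, 0.50376, 0.09088
Sum of the 8 terms: H(X,Y) = 2.6692 bits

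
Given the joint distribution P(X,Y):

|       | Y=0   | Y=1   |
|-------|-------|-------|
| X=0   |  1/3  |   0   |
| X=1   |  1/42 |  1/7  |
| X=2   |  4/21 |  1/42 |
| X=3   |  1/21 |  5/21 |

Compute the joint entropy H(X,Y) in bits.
2.3439 bits

H(X,Y) = -Σ_{x,y} P(x,y) log₂ P(x,y). Per-cell terms -P(x,y)·log₂P(x,y):
  X=0: 0.52832, 0.00000
  X=1: 0.12839, 0.40105
  X=2: 0.45568, 0.12839
  X=3: 0.20916, 0.49295
  (cells with P = 0 contribute 0)
Sum of the 8 terms: H(X,Y) = 2.3439 bits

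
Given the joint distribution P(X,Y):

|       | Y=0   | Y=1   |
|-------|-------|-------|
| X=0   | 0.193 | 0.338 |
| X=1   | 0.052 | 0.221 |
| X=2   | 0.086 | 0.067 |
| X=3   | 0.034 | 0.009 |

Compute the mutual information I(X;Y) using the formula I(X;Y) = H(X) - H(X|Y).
0.0698 bits

I(X;Y) = H(X) - H(X|Y)

Marginal of X (row sums):
  P(X=0) = 0.193 + 0.338 = 0.531
  P(X=1) = 0.052 + 0.221 = 0.273
  P(X=2) = 0.086 + 0.067 = 0.153
  P(X=3) = 0.034 + 0.009 = 0.043
H(X) = -[0.531·log₂(0.531) + 0.273·log₂(0.273) + 0.153·log₂(0.153) + 0.043·log₂(0.043)]
  = 0.48492 + 0.51134 + 0.41438 + 0.19520 = 1.60584 bits

Marginal of Y (column sums):
  P(Y=0) = 0.193 + 0.052 + 0.086 + 0.034 = 0.365
  P(Y=1) = 0.338 + 0.221 + 0.067 + 0.009 = 0.635
H(X|Y) = Σ_y P(y)·H(X|Y=y):
  Y=0: P(Y=0) = 0.365, P(X|Y=0) = (193/365, 52/365, 86/365, 34/365) → H(X|Y=0) = 1.69696
  Y=1: P(Y=1) = 0.635, P(X|Y=1) = (338/635, 221/635, 67/635, 9/635) → H(X|Y=1) = 1.44356
H(X|Y) = 0.365·1.69696 + 0.635·1.44356 = 1.53605 bits

I(X;Y) = H(X) - H(X|Y) = 1.60584 - 1.53605 = 0.0698 bits

Cross-check via I(X;Y) = H(X) + H(Y) - H(X,Y): computing H(Y) from the column sums and H(X,Y) from the 8 cells in the same way gives H(Y) = 0.94676 bits and H(X,Y) = 2.48280 bits, so
I(X;Y) = 1.60584 + 0.94676 - 2.48280 = 0.0698 bits ✓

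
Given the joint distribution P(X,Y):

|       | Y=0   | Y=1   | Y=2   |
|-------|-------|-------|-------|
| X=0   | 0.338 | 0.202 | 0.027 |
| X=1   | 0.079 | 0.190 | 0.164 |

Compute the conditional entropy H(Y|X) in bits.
1.3210 bits

H(Y|X) = H(X,Y) - H(X)

H(X,Y) = -Σ_{x,y} P(x,y) log₂ P(x,y). Per-cell terms -P(x,y)·log₂P(x,y):
  X=0: 0.5289, 0.4661, 0.1407
  X=1: 0.2893, 0.4552, 0.4278
Sum of the 6 terms: H(X,Y) = 2.3080 bits

Marginal of X (row sums):
  P(X=0) = 0.338 + 0.202 + 0.027 = 0.567
  P(X=1) = 0.079 + 0.190 + 0.164 = 0.433
H(X) = -[0.567·log₂(0.567) + 0.433·log₂(0.433)]
  = 0.4641 + 0.5229 = 0.9870 bits

H(Y|X) = H(X,Y) - H(X) = 2.3080 - 0.9870 = 1.3210 bits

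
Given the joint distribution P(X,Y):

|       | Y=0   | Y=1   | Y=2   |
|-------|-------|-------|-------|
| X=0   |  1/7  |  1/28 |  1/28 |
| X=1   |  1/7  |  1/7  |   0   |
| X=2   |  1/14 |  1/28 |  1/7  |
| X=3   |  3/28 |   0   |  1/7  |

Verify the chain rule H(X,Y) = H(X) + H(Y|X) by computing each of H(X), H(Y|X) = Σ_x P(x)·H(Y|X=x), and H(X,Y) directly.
H(X) = 1.9926 bits, H(Y|X) = 1.1449 bits, H(X,Y) = 3.1375 bits

Marginal of X (row sums):
  P(X=0) = 1/7 + 1/28 + 1/28 = 3/14
  P(X=1) = 1/7 + 1/7 + 0 = 2/7
  P(X=2) = 1/14 + 1/28 + 1/7 = 1/4
  P(X=3) = 3/28 + 0 + 1/7 = 1/4
H(X) = -[(3/14)·log₂(3/14) + (2/7)·log₂(2/7) + (1/4)·log₂(1/4) + (1/4)·log₂(1/4)]
  = 0.47623 + 0.51639 + 0.50000 + 0.50000 = 1.9926 bits

H(Y|X) = Σ_x P(x)·H(Y|X=x):
  X=0: P(X=0) = 3/14, P(Y|X=0) = (2/3, 1/6, 1/6) → H(Y|X=0) = 1.25163
  X=1: P(X=1) = 2/7, P(Y|X=1) = (1/2, 1/2, 0) → H(Y|X=1) = 1.00000
  X=2: P(X=2) = 1/4, P(Y|X=2) = (2/7, 1/7, 4/7) → H(Y|X=2) = 1.37878
  X=3: P(X=3) = 1/4, P(Y|X=3) = (3/7, 0, 4/7) → H(Y|X=3) = 0.98523
H(Y|X) = (3/14)·1.25163 + (2/7)·1.00000 + (1/4)·1.37878 + (1/4)·0.98523 = 1.1449 bits

H(X,Y) = -Σ_{x,y} P(x,y) log₂ P(x,y). Per-cell terms -P(x,y)·log₂P(x,y):
  X=0: 0.40105, 0.17169, 0.17169
  X=1: 0.40105, 0.40105, 0.00000
  X=2: 0.27195, 0.17169, 0.40105
  X=3: 0.34526, 0.00000, 0.40105
  (cells with P = 0 contribute 0)
Sum of the 12 terms: H(X,Y) = 3.1375 bits

Chain rule check:
  H(X) + H(Y|X) = 1.9926 + 1.1449 = 3.1375 bits
  H(X,Y) = 3.1375 bits
✓ Chain rule verified.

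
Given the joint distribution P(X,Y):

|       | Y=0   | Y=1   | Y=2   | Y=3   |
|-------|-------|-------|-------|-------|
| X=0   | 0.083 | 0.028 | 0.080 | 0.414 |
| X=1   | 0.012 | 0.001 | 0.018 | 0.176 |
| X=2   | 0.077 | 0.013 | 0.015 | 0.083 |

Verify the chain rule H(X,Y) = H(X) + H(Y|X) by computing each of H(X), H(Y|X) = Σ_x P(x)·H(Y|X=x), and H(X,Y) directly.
H(X) = 1.3623 bits, H(Y|X) = 1.2856 bits, H(X,Y) = 2.6479 bits

Marginal of X (row sums):
  P(X=0) = 0.083 + 0.028 + 0.080 + 0.414 = 0.605
  P(X=1) = 0.012 + 0.001 + 0.018 + 0.176 = 0.207
  P(X=2) = 0.077 + 0.013 + 0.015 + 0.083 = 0.188
H(X) = -[0.605·log₂(0.605) + 0.207·log₂(0.207) + 0.188·log₂(0.188)]
  = 0.43862 + 0.47037 + 0.45330 = 1.3623 bits

H(Y|X) = Σ_x P(x)·H(Y|X=x):
  X=0: P(X=0) = 0.605, P(Y|X=0) = (83/605, 28/605, 16/121, 414/605) → H(Y|X=0) = 1.35882
  X=1: P(X=1) = 0.207, P(Y|X=1) = (4/69, 1/207, 2/23, 176/207) → H(Y|X=1) = 0.78074
  X=2: P(X=2) = 0.188, P(Y|X=2) = (77/188, 13/188, 15/188, 83/188) → H(Y|X=2) = 1.60576
H(Y|X) = 0.605·1.35882 + 0.207·0.78074 + 0.188·1.60576 = 1.2856 bits

H(X,Y) = -Σ_{x,y} P(x,y) log₂ P(x,y). Per-cell terms -P(x,y)·log₂P(x,y):
  X=0: 0.29803, 0.14444, 0.29151, 0.52673
  X=1: 0.07657, 0.00997, 0.10433, 0.44112
  X=2: 0.28482, 0.08145, 0.09088, 0.29803
Sum of the 12 terms: H(X,Y) = 2.6479 bits

Chain rule check:
  H(X) + H(Y|X) = 1.3623 + 1.2856 = 2.6479 bits
  H(X,Y) = 2.6479 bits
✓ Chain rule verified.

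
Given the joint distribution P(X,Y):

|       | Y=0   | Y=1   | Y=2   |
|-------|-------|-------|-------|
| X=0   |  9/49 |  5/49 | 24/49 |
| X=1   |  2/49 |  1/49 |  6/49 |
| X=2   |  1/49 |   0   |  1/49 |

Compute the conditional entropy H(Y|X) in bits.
1.2707 bits

H(Y|X) = H(X,Y) - H(X)

H(X,Y) = -Σ_{x,y} P(x,y) log₂ P(x,y). Per-cell terms -P(x,y)·log₂P(x,y):
  X=0: 0.44904, 0.33600, 0.50437
  X=1: 0.18836, 0.11459, 0.37099
  X=2: 0.11459, 0.00000, 0.11459
  (cells with P = 0 contribute 0)
Sum of the 9 terms: H(X,Y) = 2.1925 bits

Marginal of X (row sums):
  P(X=0) = 9/49 + 5/49 + 24/49 = 38/49
  P(X=1) = 2/49 + 1/49 + 6/49 = 9/49
  P(X=2) = 1/49 + 0 + 1/49 = 2/49
H(X) = -[(38/49)·log₂(38/49) + (9/49)·log₂(9/49) + (2/49)·log₂(2/49)]
  = 0.28444 + 0.44904 + 0.18836 = 0.9218 bits

H(Y|X) = H(X,Y) - H(X) = 2.1925 - 0.9218 = 1.2707 bits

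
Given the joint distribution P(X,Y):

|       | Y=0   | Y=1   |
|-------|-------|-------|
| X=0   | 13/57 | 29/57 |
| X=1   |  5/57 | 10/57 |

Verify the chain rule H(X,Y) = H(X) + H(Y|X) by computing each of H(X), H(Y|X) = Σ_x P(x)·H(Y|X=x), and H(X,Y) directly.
H(X) = 0.8315 bits, H(Y|X) = 0.8994 bits, H(X,Y) = 1.7309 bits

Marginal of X (row sums):
  P(X=0) = 13/57 + 29/57 = 14/19
  P(X=1) = 5/57 + 10/57 = 5/19
H(X) = -[(14/19)·log₂(14/19) + (5/19)·log₂(5/19)]
  = 0.32463 + 0.50684 = 0.8315 bits

H(Y|X) = Σ_x P(x)·H(Y|X=x):
  X=0: P(X=0) = 14/19, P(Y|X=0) = (13/42, 29/42) → H(Y|X=0) = 0.89262
  X=1: P(X=1) = 5/19, P(Y|X=1) = (1/3, 2/3) → H(Y|X=1) = 0.91830
H(Y|X) = (14/19)·0.89262 + (5/19)·0.91830 = 0.8994 bits

H(X,Y) = -Σ_{x,y} P(x,y) log₂ P(x,y). Per-cell terms -P(x,y)·log₂P(x,y):
  X=0: 0.48635, 0.49601
  X=1: 0.30798, 0.44052
Sum of the 4 terms: H(X,Y) = 1.7309 bits

Chain rule check:
  H(X) + H(Y|X) = 0.8315 + 0.8994 = 1.7309 bits
  H(X,Y) = 1.7309 bits
✓ Chain rule verified.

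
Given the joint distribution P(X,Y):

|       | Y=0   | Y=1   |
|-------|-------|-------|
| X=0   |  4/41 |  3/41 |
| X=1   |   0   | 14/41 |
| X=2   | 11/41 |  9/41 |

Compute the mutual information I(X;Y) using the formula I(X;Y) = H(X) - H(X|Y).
0.2949 bits

I(X;Y) = H(X) - H(X|Y)

Marginal of X (row sums):
  P(X=0) = 4/41 + 3/41 = 7/41
  P(X=1) = 0 + 14/41 = 14/41
  P(X=2) = 11/41 + 9/41 = 20/41
H(X) = -[(7/41)·log₂(7/41) + (14/41)·log₂(14/41) + (20/41)·log₂(20/41)]
  = 0.4354 + 0.5293 + 0.5052 = 1.4699 bits

Marginal of Y (column sums):
  P(Y=0) = 4/41 + 0 + 11/41 = 15/41
  P(Y=1) = 3/41 + 14/41 + 9/41 = 26/41
H(X|Y) = Σ_y P(y)·H(X|Y=y):
  Y=0: P(Y=0) = 15/41, P(X|Y=0) = (4/15, 0, 11/15) → H(X|Y=0) = 0.8366
  Y=1: P(Y=1) = 26/41, P(X|Y=1) = (3/26, 7/13, 9/26) → H(X|Y=1) = 1.3702
H(X|Y) = (15/41)·0.8366 + (26/41)·1.3702 = 1.1750 bits

I(X;Y) = H(X) - H(X|Y) = 1.4699 - 1.1750 = 0.2949 bits

Cross-check via I(X;Y) = H(X) + H(Y) - H(X,Y): computing H(Y) from the column sums and H(X,Y) from the 6 cells in the same way gives H(Y) = 0.9474 bits and H(X,Y) = 2.1224 bits, so
I(X;Y) = 1.4699 + 0.9474 - 2.1224 = 0.2949 bits ✓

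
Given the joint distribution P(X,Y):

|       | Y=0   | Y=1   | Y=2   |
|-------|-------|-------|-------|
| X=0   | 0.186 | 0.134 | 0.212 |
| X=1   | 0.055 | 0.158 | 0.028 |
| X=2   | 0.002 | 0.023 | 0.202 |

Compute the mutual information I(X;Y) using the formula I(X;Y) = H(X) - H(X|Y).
0.2875 bits

I(X;Y) = H(X) - H(X|Y)

Marginal of X (row sums):
  P(X=0) = 0.186 + 0.134 + 0.212 = 0.532
  P(X=1) = 0.055 + 0.158 + 0.028 = 0.241
  P(X=2) = 0.002 + 0.023 + 0.202 = 0.227
H(X) = -[0.532·log₂(0.532) + 0.241·log₂(0.241) + 0.227·log₂(0.227)]
  = 0.484387 + 0.494748 + 0.485607 = 1.46474 bits

Marginal of Y (column sums):
  P(Y=0) = 0.186 + 0.055 + 0.002 = 0.243
  P(Y=1) = 0.134 + 0.158 + 0.023 = 0.315
  P(Y=2) = 0.212 + 0.028 + 0.202 = 0.442
H(X|Y) = Σ_y P(y)·H(X|Y=y):
  Y=0: P(Y=0) = 0.243, P(X|Y=0) = (62/81, 55/243, 2/243) → H(X|Y=0) = 0.837330
  Y=1: P(Y=1) = 0.315, P(X|Y=1) = (134/315, 158/315, 23/315) → H(X|Y=1) = 1.299541
  Y=2: P(Y=2) = 0.442, P(X|Y=2) = (106/221, 14/221, 101/221) → H(X|Y=2) = 1.276853
H(X|Y) = 0.243·0.837330 + 0.315·1.299541 + 0.442·1.276853 = 1.17720 bits

I(X;Y) = H(X) - H(X|Y) = 1.46474 - 1.17720 = 0.2875 bits

Cross-check via I(X;Y) = H(X) + H(Y) - H(X,Y): computing H(Y) from the column sums and H(X,Y) from the 9 cells in the same way gives H(Y) = 1.54155 bits and H(X,Y) = 2.71875 bits, so
I(X;Y) = 1.46474 + 1.54155 - 2.71875 = 0.2875 bits ✓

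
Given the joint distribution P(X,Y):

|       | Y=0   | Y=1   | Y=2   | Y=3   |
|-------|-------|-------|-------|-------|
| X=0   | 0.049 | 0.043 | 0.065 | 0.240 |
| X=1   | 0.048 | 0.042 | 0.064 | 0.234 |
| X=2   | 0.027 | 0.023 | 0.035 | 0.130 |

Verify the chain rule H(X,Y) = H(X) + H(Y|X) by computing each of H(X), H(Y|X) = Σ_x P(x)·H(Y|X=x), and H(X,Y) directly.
H(X) = 1.5359 bits, H(Y|X) = 1.5873 bits, H(X,Y) = 3.1231 bits

Marginal of X (row sums):
  P(X=0) = 0.049 + 0.043 + 0.065 + 0.240 = 0.397
  P(X=1) = 0.048 + 0.042 + 0.064 + 0.234 = 0.388
  P(X=2) = 0.027 + 0.023 + 0.035 + 0.130 = 0.215
H(X) = -[0.397·log₂(0.397) + 0.388·log₂(0.388) + 0.215·log₂(0.215)]
  = 0.5291 + 0.5300 + 0.4768 = 1.5359 bits

H(Y|X) = Σ_x P(x)·H(Y|X=x):
  X=0: P(X=0) = 0.397, P(Y|X=0) = (49/397, 43/397, 65/397, 240/397) → H(Y|X=0) = 1.5863
  X=1: P(X=1) = 0.388, P(Y|X=1) = (12/97, 21/194, 16/97, 117/194) → H(Y|X=1) = 1.5890
  X=2: P(X=2) = 0.215, P(Y|X=2) = (27/215, 23/215, 7/43, 26/43) → H(Y|X=2) = 1.5861
H(Y|X) = 0.397·1.5863 + 0.388·1.5890 + 0.215·1.5861 = 1.5873 bits

H(X,Y) = -Σ_{x,y} P(x,y) log₂ P(x,y). Per-cell terms -P(x,y)·log₂P(x,y):
  X=0: 0.2132, 0.1952, 0.2563, 0.4941
  X=1: 0.2103, 0.1921, 0.2538, 0.4903
  X=2: 0.1407, 0.1252, 0.1693, 0.3826
Sum of the 12 terms: H(X,Y) = 3.1231 bits

Chain rule check:
  H(X) + H(Y|X) = 1.5359 + 1.5873 = 3.1232 bits
  H(X,Y) = 3.1231 bits
✓ Chain rule verified (Δ = 0.0001 is 4-dp rounding noise: each of the three values was rounded independently).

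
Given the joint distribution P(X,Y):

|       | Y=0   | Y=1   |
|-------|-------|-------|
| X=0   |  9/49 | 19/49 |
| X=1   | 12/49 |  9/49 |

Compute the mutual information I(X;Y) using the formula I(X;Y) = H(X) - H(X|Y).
0.0453 bits

I(X;Y) = H(X) - H(X|Y)

Marginal of X (row sums):
  P(X=0) = 9/49 + 19/49 = 4/7
  P(X=1) = 12/49 + 9/49 = 3/7
H(X) = -[(4/7)·log₂(4/7) + (3/7)·log₂(3/7)]
  = 0.4613 + 0.5239 = 0.9852 bits

Marginal of Y (column sums):
  P(Y=0) = 9/49 + 12/49 = 3/7
  P(Y=1) = 19/49 + 9/49 = 4/7
H(X|Y) = Σ_y P(y)·H(X|Y=y):
  Y=0: P(Y=0) = 3/7, P(X|Y=0) = (3/7, 4/7) → H(X|Y=0) = 0.9852
  Y=1: P(Y=1) = 4/7, P(X|Y=1) = (19/28, 9/28) → H(X|Y=1) = 0.9059
H(X|Y) = (3/7)·0.9852 + (4/7)·0.9059 = 0.9399 bits

I(X;Y) = H(X) - H(X|Y) = 0.9852 - 0.9399 = 0.0453 bits

Cross-check via I(X;Y) = H(X) + H(Y) - H(X,Y): computing H(Y) from the column sums and H(X,Y) from the 4 cells in the same way gives H(Y) = 0.9852 bits and H(X,Y) = 1.9251 bits, so
I(X;Y) = 0.9852 + 0.9852 - 1.9251 = 0.0453 bits ✓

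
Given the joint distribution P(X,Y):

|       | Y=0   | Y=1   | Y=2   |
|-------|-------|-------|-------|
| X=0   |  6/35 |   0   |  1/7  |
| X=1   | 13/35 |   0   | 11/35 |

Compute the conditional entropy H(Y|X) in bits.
0.9947 bits

H(Y|X) = H(X,Y) - H(X)

H(X,Y) = -Σ_{x,y} P(x,y) log₂ P(x,y). Per-cell terms -P(x,y)·log₂P(x,y):
  X=0: 0.43617, 0.00000, 0.40105
  X=1: 0.53071, 0.00000, 0.52481
  (cells with P = 0 contribute 0)
Sum of the 6 terms: H(X,Y) = 1.89274 bits

Marginal of X (row sums):
  P(X=0) = 6/35 + 0 + 1/7 = 11/35
  P(X=1) = 13/35 + 0 + 11/35 = 24/35
H(X) = -[(11/35)·log₂(11/35) + (24/35)·log₂(24/35)]
  = 0.52481 + 0.37325 = 0.89806 bits

H(Y|X) = H(X,Y) - H(X) = 1.89274 - 0.89806 = 0.9947 bits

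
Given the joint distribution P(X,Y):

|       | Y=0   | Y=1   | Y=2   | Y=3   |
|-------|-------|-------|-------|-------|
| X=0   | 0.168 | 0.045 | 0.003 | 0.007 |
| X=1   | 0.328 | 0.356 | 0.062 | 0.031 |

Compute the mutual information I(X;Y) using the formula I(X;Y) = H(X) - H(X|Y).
0.0606 bits

I(X;Y) = H(X) - H(X|Y)

Marginal of X (row sums):
  P(X=0) = 0.168 + 0.045 + 0.003 + 0.007 = 0.223
  P(X=1) = 0.328 + 0.356 + 0.062 + 0.031 = 0.777
H(X) = -[0.223·log₂(0.223) + 0.777·log₂(0.777)]
  = 0.4828 + 0.2828 = 0.7656 bits

Marginal of Y (column sums):
  P(Y=0) = 0.168 + 0.328 = 0.496
  P(Y=1) = 0.045 + 0.356 = 0.401
  P(Y=2) = 0.003 + 0.062 = 0.065
  P(Y=3) = 0.007 + 0.031 = 0.038
H(X|Y) = Σ_y P(y)·H(X|Y=y):
  Y=0: P(Y=0) = 0.496, P(X|Y=0) = (21/62, 41/62) → H(X|Y=0) = 0.9236
  Y=1: P(Y=1) = 0.401, P(X|Y=1) = (45/401, 356/401) → H(X|Y=1) = 0.5066
  Y=2: P(Y=2) = 0.065, P(X|Y=2) = (3/65, 62/65) → H(X|Y=2) = 0.2698
  Y=3: P(Y=3) = 0.038, P(X|Y=3) = (7/38, 31/38) → H(X|Y=3) = 0.6892
H(X|Y) = 0.496·0.9236 + 0.401·0.5066 + 0.065·0.2698 + 0.038·0.6892 = 0.7050 bits

I(X;Y) = H(X) - H(X|Y) = 0.7656 - 0.7050 = 0.0606 bits

Cross-check via I(X;Y) = H(X) + H(Y) - H(X,Y): computing H(Y) from the column sums and H(X,Y) from the 8 cells in the same way gives H(Y) = 1.4660 bits and H(X,Y) = 2.1710 bits, so
I(X;Y) = 0.7656 + 1.4660 - 2.1710 = 0.0606 bits ✓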